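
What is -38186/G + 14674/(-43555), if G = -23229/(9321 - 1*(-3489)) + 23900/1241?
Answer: -8814723273487638/4026395676035 ≈ -2189.2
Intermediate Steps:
G = 92443937/5299070 (G = -23229/(9321 + 3489) + 23900*(1/1241) = -23229/12810 + 23900/1241 = -23229*1/12810 + 23900/1241 = -7743/4270 + 23900/1241 = 92443937/5299070 ≈ 17.445)
-38186/G + 14674/(-43555) = -38186/92443937/5299070 + 14674/(-43555) = -38186*5299070/92443937 + 14674*(-1/43555) = -202350287020/92443937 - 14674/43555 = -8814723273487638/4026395676035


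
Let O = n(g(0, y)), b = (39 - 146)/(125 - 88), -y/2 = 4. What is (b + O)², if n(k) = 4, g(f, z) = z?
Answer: 1681/1369 ≈ 1.2279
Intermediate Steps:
y = -8 (y = -2*4 = -8)
b = -107/37 ≈ -2.8919
O = 4
(b + O)² = (-107/37 + 4)² = (41/37)² = 1681/1369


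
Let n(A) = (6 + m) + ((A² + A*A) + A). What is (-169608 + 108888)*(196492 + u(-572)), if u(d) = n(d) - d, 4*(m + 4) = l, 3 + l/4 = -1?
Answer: -51664097760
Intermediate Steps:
l = -16 (l = -12 + 4*(-1) = -12 - 4 = -16)
m = -8 (m = -4 + (¼)*(-16) = -4 - 4 = -8)
n(A) = -2 + A + 2*A² (n(A) = (6 - 8) + ((A² + A*A) + A) = -2 + ((A² + A²) + A) = -2 + (2*A² + A) = -2 + (A + 2*A²) = -2 + A + 2*A²)
u(d) = -2 + 2*d² (u(d) = (-2 + d + 2*d²) - d = -2 + 2*d²)
(-169608 + 108888)*(196492 + u(-572)) = (-169608 + 108888)*(196492 + (-2 + 2*(-572)²)) = -60720*(196492 + (-2 + 2*327184)) = -60720*(196492 + (-2 + 654368)) = -60720*(196492 + 654366) = -60720*850858 = -51664097760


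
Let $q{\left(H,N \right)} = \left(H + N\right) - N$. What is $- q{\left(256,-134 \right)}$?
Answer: $-256$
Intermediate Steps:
$q{\left(H,N \right)} = H$
$- q{\left(256,-134 \right)} = \left(-1\right) 256 = -256$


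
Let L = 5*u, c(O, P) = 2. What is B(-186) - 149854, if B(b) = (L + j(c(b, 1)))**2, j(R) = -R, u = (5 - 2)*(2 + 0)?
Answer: -149070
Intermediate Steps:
u = 6 (u = 3*2 = 6)
L = 30 (L = 5*6 = 30)
B(b) = 784 (B(b) = (30 - 1*2)**2 = (30 - 2)**2 = 28**2 = 784)
B(-186) - 149854 = 784 - 149854 = -149070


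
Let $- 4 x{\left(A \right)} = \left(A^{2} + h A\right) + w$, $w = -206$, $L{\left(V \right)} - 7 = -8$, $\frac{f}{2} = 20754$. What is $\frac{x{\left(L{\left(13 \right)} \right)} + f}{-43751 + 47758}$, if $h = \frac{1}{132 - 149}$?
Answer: $\frac{706507}{68119} \approx 10.372$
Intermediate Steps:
$f = 41508$ ($f = 2 \cdot 20754 = 41508$)
$L{\left(V \right)} = -1$ ($L{\left(V \right)} = 7 - 8 = -1$)
$h = - \frac{1}{17}$ ($h = \frac{1}{-17} = - \frac{1}{17} \approx -0.058824$)
$x{\left(A \right)} = \frac{103}{2} - \frac{A^{2}}{4} + \frac{A}{68}$ ($x{\left(A \right)} = - \frac{\left(A^{2} - \frac{A}{17}\right) - 206}{4} = - \frac{-206 + A^{2} - \frac{A}{17}}{4} = \frac{103}{2} - \frac{A^{2}}{4} + \frac{A}{68}$)
$\frac{x{\left(L{\left(13 \right)} \right)} + f}{-43751 + 47758} = \frac{\left(\frac{103}{2} - \frac{\left(-1\right)^{2}}{4} + \frac{1}{68} \left(-1\right)\right) + 41508}{-43751 + 47758} = \frac{\left(\frac{103}{2} - \frac{1}{4} - \frac{1}{68}\right) + 41508}{4007} = \left(\left(\frac{103}{2} - \frac{1}{4} - \frac{1}{68}\right) + 41508\right) \frac{1}{4007} = \left(\frac{871}{17} + 41508\right) \frac{1}{4007} = \frac{706507}{17} \cdot \frac{1}{4007} = \frac{706507}{68119}$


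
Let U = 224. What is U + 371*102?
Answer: 38066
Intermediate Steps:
U + 371*102 = 224 + 371*102 = 224 + 37842 = 38066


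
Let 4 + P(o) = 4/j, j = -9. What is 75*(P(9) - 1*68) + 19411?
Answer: 41933/3 ≈ 13978.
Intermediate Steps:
P(o) = -40/9 (P(o) = -4 + 4/(-9) = -4 + 4*(-1/9) = -4 - 4/9 = -40/9)
75*(P(9) - 1*68) + 19411 = 75*(-40/9 - 1*68) + 19411 = 75*(-40/9 - 68) + 19411 = 75*(-652/9) + 19411 = -16300/3 + 19411 = 41933/3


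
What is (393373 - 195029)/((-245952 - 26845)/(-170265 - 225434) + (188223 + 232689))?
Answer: 78484522456/166554730285 ≈ 0.47122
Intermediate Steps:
(393373 - 195029)/((-245952 - 26845)/(-170265 - 225434) + (188223 + 232689)) = 198344/(-272797/(-395699) + 420912) = 198344/(-272797*(-1/395699) + 420912) = 198344/(272797/395699 + 420912) = 198344/(166554730285/395699) = 198344*(395699/166554730285) = 78484522456/166554730285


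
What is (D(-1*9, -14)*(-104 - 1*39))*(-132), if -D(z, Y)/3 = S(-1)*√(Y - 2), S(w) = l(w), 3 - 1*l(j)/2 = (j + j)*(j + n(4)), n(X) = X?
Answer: -4077216*I ≈ -4.0772e+6*I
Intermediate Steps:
l(j) = 6 - 4*j*(4 + j) (l(j) = 6 - 2*(j + j)*(j + 4) = 6 - 2*2*j*(4 + j) = 6 - 4*j*(4 + j))
S(w) = 6 - 16*w - 4*w²
D(z, Y) = -54*√(-2 + Y) (D(z, Y) = -3*(6 - 16*(-1) - 4*(-1)²)*√(Y - 2) = -3*(6 + 16 - 4*1)*√(-2 + Y) = -3*(6 + 16 - 4)*√(-2 + Y) = -54*√(-2 + Y))
(D(-1*9, -14)*(-104 - 1*39))*(-132) = ((-54*√(-2 - 14))*(-104 - 1*39))*(-132) = ((-216*I)*(-104 - 39))*(-132) = (-216*I*(-143))*(-132) = (30888*I)*(-132) = -4077216*I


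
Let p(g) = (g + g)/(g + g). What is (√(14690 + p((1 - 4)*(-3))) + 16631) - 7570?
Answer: 9061 + √14691 ≈ 9182.2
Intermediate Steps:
p(g) = 1 (p(g) = (2*g)/((2*g)) = (2*g)*(1/(2*g)) = 1)
(√(14690 + p((1 - 4)*(-3))) + 16631) - 7570 = (√(14690 + 1) + 16631) - 7570 = (√14691 + 16631) - 7570 = (16631 + √14691) - 7570 = 9061 + √14691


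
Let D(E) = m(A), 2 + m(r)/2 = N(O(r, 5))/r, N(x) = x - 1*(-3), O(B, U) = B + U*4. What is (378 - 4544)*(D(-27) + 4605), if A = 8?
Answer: -38400105/2 ≈ -1.9200e+7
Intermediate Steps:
O(B, U) = B + 4*U
N(x) = 3 + x (N(x) = x + 3 = 3 + x)
m(r) = -4 + 2*(23 + r)/r (m(r) = -4 + 2*((3 + (r + 4*5))/r) = -4 + 2*((3 + (r + 20))/r) = -4 + 2*((3 + (20 + r))/r) = -4 + 2*((23 + r)/r) = -4 + 2*(23 + r)/r)
D(E) = 15/4 (D(E) = -2 + 46/8 = -2 + 46*(⅛) = -2 + 23/4 = 15/4)
(378 - 4544)*(D(-27) + 4605) = (378 - 4544)*(15/4 + 4605) = -4166*18435/4 = -38400105/2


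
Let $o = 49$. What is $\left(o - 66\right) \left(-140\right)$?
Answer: $2380$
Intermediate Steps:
$\left(o - 66\right) \left(-140\right) = \left(49 - 66\right) \left(-140\right) = \left(-17\right) \left(-140\right) = 2380$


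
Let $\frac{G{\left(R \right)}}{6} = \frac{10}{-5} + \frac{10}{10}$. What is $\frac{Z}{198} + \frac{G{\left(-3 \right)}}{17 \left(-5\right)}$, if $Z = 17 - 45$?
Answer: $- \frac{596}{8415} \approx -0.070826$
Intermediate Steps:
$G{\left(R \right)} = -6$ ($G{\left(R \right)} = 6 \left(\frac{10}{-5} + \frac{10}{10}\right) = 6 \left(10 \left(- \frac{1}{5}\right) + 10 \cdot \frac{1}{10}\right) = 6 \left(-2 + 1\right) = 6 \left(-1\right) = -6$)
$Z = -28$
$\frac{Z}{198} + \frac{G{\left(-3 \right)}}{17 \left(-5\right)} = - \frac{28}{198} - \frac{6}{17 \left(-5\right)} = \left(-28\right) \frac{1}{198} - \frac{6}{-85} = - \frac{14}{99} - - \frac{6}{85} = - \frac{14}{99} + \frac{6}{85} = - \frac{596}{8415}$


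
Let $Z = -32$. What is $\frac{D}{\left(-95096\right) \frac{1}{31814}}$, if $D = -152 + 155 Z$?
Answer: $\frac{20329146}{11887} \approx 1710.2$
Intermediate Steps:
$D = -5112$ ($D = -152 + 155 \left(-32\right) = -152 - 4960 = -5112$)
$\frac{D}{\left(-95096\right) \frac{1}{31814}} = - \frac{5112}{\left(-95096\right) \frac{1}{31814}} = - \frac{5112}{- \frac{47548}{15907}} = \left(-5112\right) \left(- \frac{15907}{47548}\right) = \frac{20329146}{11887}$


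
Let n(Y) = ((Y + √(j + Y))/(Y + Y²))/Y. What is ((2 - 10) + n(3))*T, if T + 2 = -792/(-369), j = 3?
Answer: -95/82 + √6/246 ≈ -1.1486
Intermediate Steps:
T = 6/41 (T = -2 - 792/(-369) = -2 - 792*(-1/369) = -2 + 88/41 = 6/41 ≈ 0.14634)
n(Y) = (Y + √(3 + Y))/(Y*(Y + Y²)) (n(Y) = ((Y + √(3 + Y))/(Y + Y²))/Y = (Y + √(3 + Y))/(Y*(Y + Y²)))
((2 - 10) + n(3))*T = ((2 - 10) + (3 + √(3 + 3))/(3²*(1 + 3)))*(6/41) = (-8 + (⅑)*(3 + √6)/4)*(6/41) = (-8 + (⅑)*(¼)*(3 + √6))*(6/41) = (-8 + (1/12 + √6/36))*(6/41) = (-95/12 + √6/36)*(6/41) = -95/82 + √6/246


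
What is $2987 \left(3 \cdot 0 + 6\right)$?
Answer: $17922$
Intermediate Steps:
$2987 \left(3 \cdot 0 + 6\right) = 2987 \left(0 + 6\right) = 2987 \cdot 6 = 17922$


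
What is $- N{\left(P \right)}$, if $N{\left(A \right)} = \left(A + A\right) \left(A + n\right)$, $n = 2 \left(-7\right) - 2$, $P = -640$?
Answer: $-839680$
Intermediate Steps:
$n = -16$ ($n = -14 - 2 = -16$)
$N{\left(A \right)} = 2 A \left(-16 + A\right)$ ($N{\left(A \right)} = \left(A + A\right) \left(A - 16\right) = 2 A \left(-16 + A\right)$)
$- N{\left(P \right)} = - 2 \left(-640\right) \left(-16 - 640\right) = - 2 \left(-640\right) \left(-656\right) = \left(-1\right) 839680 = -839680$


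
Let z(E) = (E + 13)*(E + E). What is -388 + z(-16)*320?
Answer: 30332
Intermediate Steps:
z(E) = 2*E*(13 + E) (z(E) = (13 + E)*(2*E) = 2*E*(13 + E))
-388 + z(-16)*320 = -388 + (2*(-16)*(13 - 16))*320 = -388 + (2*(-16)*(-3))*320 = -388 + 96*320 = -388 + 30720 = 30332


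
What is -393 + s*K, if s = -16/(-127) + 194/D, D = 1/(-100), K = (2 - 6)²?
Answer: -39470455/127 ≈ -3.1079e+5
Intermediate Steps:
K = 16 (K = (-4)² = 16)
D = -1/100 ≈ -0.010000
s = -2463784/127 (s = -16/(-127) + 194/(-1/100) = -16*(-1/127) + 194*(-100) = 16/127 - 19400 = -2463784/127 ≈ -19400.)
-393 + s*K = -393 - 2463784/127*16 = -393 - 39420544/127 = -39470455/127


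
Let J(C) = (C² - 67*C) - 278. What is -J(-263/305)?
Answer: 20417376/93025 ≈ 219.48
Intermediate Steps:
J(C) = -278 + C² - 67*C
-J(-263/305) = -(-278 + (-263/305)² - (-17621)/305) = -(-278 + (-263*1/305)² - (-17621)/305) = -(-278 + (-263/305)² - 67*(-263/305)) = -(-278 + 69169/93025 + 17621/305) = -1*(-20417376/93025) = 20417376/93025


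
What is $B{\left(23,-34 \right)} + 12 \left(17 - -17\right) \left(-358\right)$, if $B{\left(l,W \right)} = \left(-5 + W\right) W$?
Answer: $-144738$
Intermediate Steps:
$B{\left(l,W \right)} = W \left(-5 + W\right)$
$B{\left(23,-34 \right)} + 12 \left(17 - -17\right) \left(-358\right) = - 34 \left(-5 - 34\right) + 12 \left(17 - -17\right) \left(-358\right) = \left(-34\right) \left(-39\right) + 12 \left(17 + 17\right) \left(-358\right) = 1326 + 12 \cdot 34 \left(-358\right) = 1326 + 408 \left(-358\right) = 1326 - 146064 = -144738$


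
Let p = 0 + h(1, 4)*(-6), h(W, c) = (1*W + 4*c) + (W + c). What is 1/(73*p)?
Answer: -1/9636 ≈ -0.00010378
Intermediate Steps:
h(W, c) = 2*W + 5*c (h(W, c) = (W + 4*c) + (W + c) = 2*W + 5*c)
p = -132 (p = 0 + (2*1 + 5*4)*(-6) = 0 + (2 + 20)*(-6) = 0 + 22*(-6) = 0 - 132 = -132)
1/(73*p) = 1/(73*(-132)) = 1/(-9636) = -1/9636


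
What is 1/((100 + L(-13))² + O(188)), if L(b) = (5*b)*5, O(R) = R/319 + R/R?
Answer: 319/16149882 ≈ 1.9752e-5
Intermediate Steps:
O(R) = 1 + R/319 (O(R) = R*(1/319) + 1 = R/319 + 1 = 1 + R/319)
L(b) = 25*b
1/((100 + L(-13))² + O(188)) = 1/((100 + 25*(-13))² + (1 + (1/319)*188)) = 1/((100 - 325)² + (1 + 188/319)) = 1/((-225)² + 507/319) = 1/(50625 + 507/319) = 1/(16149882/319) = 319/16149882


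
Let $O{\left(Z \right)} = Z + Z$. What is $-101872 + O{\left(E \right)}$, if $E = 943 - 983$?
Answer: $-101952$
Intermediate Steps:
$E = -40$ ($E = 943 - 983 = -40$)
$O{\left(Z \right)} = 2 Z$
$-101872 + O{\left(E \right)} = -101872 + 2 \left(-40\right) = -101872 - 80 = -101952$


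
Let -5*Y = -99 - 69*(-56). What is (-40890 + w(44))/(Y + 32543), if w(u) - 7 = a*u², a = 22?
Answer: 1709/31790 ≈ 0.053759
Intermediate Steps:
w(u) = 7 + 22*u²
Y = -753 (Y = -(-99 - 69*(-56))/5 = -(-99 + 3864)/5 = -⅕*3765 = -753)
(-40890 + w(44))/(Y + 32543) = (-40890 + (7 + 22*44²))/(-753 + 32543) = (-40890 + (7 + 22*1936))/31790 = (-40890 + (7 + 42592))*(1/31790) = (-40890 + 42599)*(1/31790) = 1709*(1/31790) = 1709/31790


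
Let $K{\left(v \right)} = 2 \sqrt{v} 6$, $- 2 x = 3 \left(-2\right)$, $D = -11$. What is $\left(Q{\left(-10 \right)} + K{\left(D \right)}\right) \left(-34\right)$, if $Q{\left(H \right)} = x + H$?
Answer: $238 - 408 i \sqrt{11} \approx 238.0 - 1353.2 i$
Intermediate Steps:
$x = 3$ ($x = - \frac{3 \left(-2\right)}{2} = \left(- \frac{1}{2}\right) \left(-6\right) = 3$)
$K{\left(v \right)} = 12 \sqrt{v}$
$Q{\left(H \right)} = 3 + H$
$\left(Q{\left(-10 \right)} + K{\left(D \right)}\right) \left(-34\right) = \left(\left(3 - 10\right) + 12 \sqrt{-11}\right) \left(-34\right) = \left(-7 + 12 i \sqrt{11}\right) \left(-34\right) = 238 - 408 i \sqrt{11}$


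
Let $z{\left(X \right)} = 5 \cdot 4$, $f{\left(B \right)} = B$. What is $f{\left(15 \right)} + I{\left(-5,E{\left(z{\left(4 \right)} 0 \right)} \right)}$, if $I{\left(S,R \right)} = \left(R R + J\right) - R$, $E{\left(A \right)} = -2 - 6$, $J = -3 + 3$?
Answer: $87$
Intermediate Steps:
$z{\left(X \right)} = 20$
$J = 0$
$E{\left(A \right)} = -8$ ($E{\left(A \right)} = -2 - 6 = -8$)
$I{\left(S,R \right)} = R^{2} - R$ ($I{\left(S,R \right)} = \left(R R + 0\right) - R = \left(R^{2} + 0\right) - R = R^{2} - R$)
$f{\left(15 \right)} + I{\left(-5,E{\left(z{\left(4 \right)} 0 \right)} \right)} = 15 - 8 \left(-1 - 8\right) = 15 - -72 = 15 + 72 = 87$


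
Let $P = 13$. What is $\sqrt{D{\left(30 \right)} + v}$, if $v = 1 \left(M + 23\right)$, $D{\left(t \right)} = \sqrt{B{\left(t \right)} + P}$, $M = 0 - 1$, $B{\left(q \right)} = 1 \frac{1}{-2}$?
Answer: $\frac{\sqrt{88 + 10 \sqrt{2}}}{2} \approx 5.0533$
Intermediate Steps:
$B{\left(q \right)} = - \frac{1}{2}$ ($B{\left(q \right)} = 1 \left(- \frac{1}{2}\right) = - \frac{1}{2}$)
$M = -1$ ($M = 0 - 1 = -1$)
$D{\left(t \right)} = \frac{5 \sqrt{2}}{2}$ ($D{\left(t \right)} = \sqrt{- \frac{1}{2} + 13} = \sqrt{\frac{25}{2}} = \frac{5 \sqrt{2}}{2}$)
$v = 22$ ($v = 1 \left(-1 + 23\right) = 1 \cdot 22 = 22$)
$\sqrt{D{\left(30 \right)} + v} = \sqrt{\frac{5 \sqrt{2}}{2} + 22} = \sqrt{22 + \frac{5 \sqrt{2}}{2}}$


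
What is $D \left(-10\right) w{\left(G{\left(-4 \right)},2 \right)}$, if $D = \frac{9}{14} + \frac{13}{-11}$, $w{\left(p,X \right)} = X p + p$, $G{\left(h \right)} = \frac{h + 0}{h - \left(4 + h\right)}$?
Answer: $\frac{1245}{77} \approx 16.169$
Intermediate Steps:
$G{\left(h \right)} = - \frac{h}{4}$ ($G{\left(h \right)} = \frac{h}{-4} = h \left(- \frac{1}{4}\right) = - \frac{h}{4}$)
$w{\left(p,X \right)} = p + X p$
$D = - \frac{83}{154}$ ($D = 9 \cdot \frac{1}{14} + 13 \left(- \frac{1}{11}\right) = \frac{9}{14} - \frac{13}{11} = - \frac{83}{154} \approx -0.53896$)
$D \left(-10\right) w{\left(G{\left(-4 \right)},2 \right)} = \left(- \frac{83}{154}\right) \left(-10\right) \left(- \frac{1}{4}\right) \left(-4\right) \left(1 + 2\right) = \frac{415 \cdot 1 \cdot 3}{77} = \frac{415}{77} \cdot 3 = \frac{1245}{77}$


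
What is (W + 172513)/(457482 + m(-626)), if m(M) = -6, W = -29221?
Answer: 11941/38123 ≈ 0.31322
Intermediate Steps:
(W + 172513)/(457482 + m(-626)) = (-29221 + 172513)/(457482 - 6) = 143292/457476 = 143292*(1/457476) = 11941/38123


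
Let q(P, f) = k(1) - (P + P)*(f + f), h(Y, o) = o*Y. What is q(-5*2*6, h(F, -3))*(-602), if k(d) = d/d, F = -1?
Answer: -434042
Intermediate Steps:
k(d) = 1
h(Y, o) = Y*o
q(P, f) = 1 - 4*P*f (q(P, f) = 1 - (P + P)*(f + f) = 1 - 2*P*2*f = 1 - 4*P*f)
q(-5*2*6, h(F, -3))*(-602) = (1 - 4*-5*2*6*(-1*(-3)))*(-602) = (1 - 4*(-10*6)*3)*(-602) = (1 - 4*(-60)*3)*(-602) = (1 + 720)*(-602) = 721*(-602) = -434042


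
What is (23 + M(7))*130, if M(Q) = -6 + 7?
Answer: 3120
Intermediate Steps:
M(Q) = 1
(23 + M(7))*130 = (23 + 1)*130 = 24*130 = 3120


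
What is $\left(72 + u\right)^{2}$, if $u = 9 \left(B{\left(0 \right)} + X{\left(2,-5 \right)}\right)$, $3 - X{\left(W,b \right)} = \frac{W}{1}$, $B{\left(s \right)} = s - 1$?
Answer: $5184$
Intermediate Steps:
$B{\left(s \right)} = -1 + s$
$X{\left(W,b \right)} = 3 - W$ ($X{\left(W,b \right)} = 3 - \frac{W}{1} = 3 - W 1 = 3 - W$)
$u = 0$ ($u = 9 \left(\left(-1 + 0\right) + \left(3 - 2\right)\right) = 9 \left(-1 + \left(3 - 2\right)\right) = 9 \left(-1 + 1\right) = 9 \cdot 0 = 0$)
$\left(72 + u\right)^{2} = \left(72 + 0\right)^{2} = 72^{2} = 5184$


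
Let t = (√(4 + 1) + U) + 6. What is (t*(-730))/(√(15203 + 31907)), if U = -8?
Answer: 73*√47110*(2 - √5)/4711 ≈ -0.79397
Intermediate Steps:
t = -2 + √5 (t = (√(4 + 1) - 8) + 6 = (√5 - 8) + 6 = (-8 + √5) + 6 = -2 + √5 ≈ 0.23607)
(t*(-730))/(√(15203 + 31907)) = ((-2 + √5)*(-730))/(√(15203 + 31907)) = (1460 - 730*√5)/(√47110) = (1460 - 730*√5)*(√47110/47110) = √47110*(1460 - 730*√5)/47110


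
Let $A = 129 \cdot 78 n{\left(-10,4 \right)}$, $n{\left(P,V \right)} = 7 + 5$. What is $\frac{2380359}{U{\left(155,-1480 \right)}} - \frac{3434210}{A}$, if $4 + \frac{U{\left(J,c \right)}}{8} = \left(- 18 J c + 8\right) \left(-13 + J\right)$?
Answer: $- \frac{154892663931641}{5445995877216} \approx -28.442$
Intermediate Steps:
$n{\left(P,V \right)} = 12$
$U{\left(J,c \right)} = -32 + 8 \left(-13 + J\right) \left(8 - 18 J c\right)$ ($U{\left(J,c \right)} = -32 + 8 \left(- 18 J c + 8\right) \left(-13 + J\right) = -32 + 8 \left(8 - 18 J c\right) \left(-13 + J\right) = -32 + 8 \left(-13 + J\right) \left(8 - 18 J c\right)$)
$A = 120744$ ($A = 129 \cdot 78 \cdot 12 = 10062 \cdot 12 = 120744$)
$\frac{2380359}{U{\left(155,-1480 \right)}} - \frac{3434210}{A} = \frac{2380359}{-864 + 64 \cdot 155 - - 213120 \cdot 155^{2} + 1872 \cdot 155 \left(-1480\right)} - \frac{3434210}{120744} = \frac{2380359}{-864 + 9920 - \left(-213120\right) 24025 - 429436800} - \frac{132085}{4644} = \frac{2380359}{-864 + 9920 + 5120208000 - 429436800} - \frac{132085}{4644} = \frac{2380359}{4690780256} - \frac{132085}{4644} = - \frac{154892663931641}{5445995877216}$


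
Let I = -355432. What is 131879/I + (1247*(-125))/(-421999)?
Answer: -22713011/13635631688 ≈ -0.0016657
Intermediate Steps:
131879/I + (1247*(-125))/(-421999) = 131879/(-355432) + (1247*(-125))/(-421999) = 131879*(-1/355432) - 155875*(-1/421999) = -11989/32312 + 155875/421999 = -22713011/13635631688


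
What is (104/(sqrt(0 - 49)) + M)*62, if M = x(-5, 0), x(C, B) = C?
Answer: -310 - 6448*I/7 ≈ -310.0 - 921.14*I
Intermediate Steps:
M = -5
(104/(sqrt(0 - 49)) + M)*62 = (104/(sqrt(0 - 49)) - 5)*62 = (104/(sqrt(-49)) - 5)*62 = (104/((7*I)) - 5)*62 = (104*(-I/7) - 5)*62 = (-104*I/7 - 5)*62 = (-5 - 104*I/7)*62 = -310 - 6448*I/7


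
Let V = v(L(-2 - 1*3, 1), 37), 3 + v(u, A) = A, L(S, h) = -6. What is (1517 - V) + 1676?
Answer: 3159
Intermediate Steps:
v(u, A) = -3 + A
V = 34 (V = -3 + 37 = 34)
(1517 - V) + 1676 = (1517 - 1*34) + 1676 = (1517 - 34) + 1676 = 1483 + 1676 = 3159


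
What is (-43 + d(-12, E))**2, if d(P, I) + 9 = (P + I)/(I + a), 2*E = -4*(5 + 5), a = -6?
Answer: 435600/169 ≈ 2577.5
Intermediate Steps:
E = -20 (E = (-4*(5 + 5))/2 = (-4*10)/2 = (1/2)*(-40) = -20)
d(P, I) = -9 + (I + P)/(-6 + I) (d(P, I) = -9 + (P + I)/(I - 6) = -9 + (I + P)/(-6 + I))
(-43 + d(-12, E))**2 = (-43 + (54 - 12 - 8*(-20))/(-6 - 20))**2 = (-43 + (54 - 12 + 160)/(-26))**2 = (-43 - 1/26*202)**2 = (-43 - 101/13)**2 = (-660/13)**2 = 435600/169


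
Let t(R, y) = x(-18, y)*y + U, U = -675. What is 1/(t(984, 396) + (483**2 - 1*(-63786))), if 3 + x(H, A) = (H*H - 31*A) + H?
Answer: -1/4444908 ≈ -2.2498e-7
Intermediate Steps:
x(H, A) = -3 + H + H**2 - 31*A (x(H, A) = -3 + ((H*H - 31*A) + H) = -3 + ((H**2 - 31*A) + H) = -3 + (H + H**2 - 31*A) = -3 + H + H**2 - 31*A)
t(R, y) = -675 + y*(303 - 31*y) (t(R, y) = (-3 - 18 + (-18)**2 - 31*y)*y - 675 = (-3 - 18 + 324 - 31*y)*y - 675 = (303 - 31*y)*y - 675 = y*(303 - 31*y) - 675 = -675 + y*(303 - 31*y))
1/(t(984, 396) + (483**2 - 1*(-63786))) = 1/((-675 - 1*396*(-303 + 31*396)) + (483**2 - 1*(-63786))) = 1/((-675 - 1*396*(-303 + 12276)) + (233289 + 63786)) = 1/((-675 - 1*396*11973) + 297075) = 1/((-675 - 4741308) + 297075) = 1/(-4741983 + 297075) = 1/(-4444908) = -1/4444908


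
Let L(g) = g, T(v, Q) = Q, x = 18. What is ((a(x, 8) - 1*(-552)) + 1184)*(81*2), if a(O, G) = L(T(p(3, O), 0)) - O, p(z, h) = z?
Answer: 278316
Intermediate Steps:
a(O, G) = -O (a(O, G) = 0 - O = -O)
((a(x, 8) - 1*(-552)) + 1184)*(81*2) = ((-1*18 - 1*(-552)) + 1184)*(81*2) = ((-18 + 552) + 1184)*162 = (534 + 1184)*162 = 1718*162 = 278316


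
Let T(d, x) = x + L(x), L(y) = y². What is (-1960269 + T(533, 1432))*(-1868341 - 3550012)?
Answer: -497334366811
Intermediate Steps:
T(d, x) = x + x²
(-1960269 + T(533, 1432))*(-1868341 - 3550012) = (-1960269 + 1432*(1 + 1432))*(-1868341 - 3550012) = (-1960269 + 1432*1433)*(-5418353) = (-1960269 + 2052056)*(-5418353) = 91787*(-5418353) = -497334366811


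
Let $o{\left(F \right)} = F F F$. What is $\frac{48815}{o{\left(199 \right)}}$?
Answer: $\frac{48815}{7880599} \approx 0.0061943$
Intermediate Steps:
$o{\left(F \right)} = F^{3}$ ($o{\left(F \right)} = F^{2} F = F^{3}$)
$\frac{48815}{o{\left(199 \right)}} = \frac{48815}{199^{3}} = \frac{48815}{7880599}$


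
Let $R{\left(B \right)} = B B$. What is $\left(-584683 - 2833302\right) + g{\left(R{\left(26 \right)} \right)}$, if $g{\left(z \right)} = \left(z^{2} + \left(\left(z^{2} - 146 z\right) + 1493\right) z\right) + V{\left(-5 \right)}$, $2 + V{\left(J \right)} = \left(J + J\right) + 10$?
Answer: $240245537$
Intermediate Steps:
$R{\left(B \right)} = B^{2}$
$V{\left(J \right)} = 8 + 2 J$ ($V{\left(J \right)} = -2 + \left(\left(J + J\right) + 10\right) = -2 + \left(2 J + 10\right) = -2 + \left(10 + 2 J\right) = 8 + 2 J$)
$g{\left(z \right)} = -2 + z^{2} + z \left(1493 + z^{2} - 146 z\right)$ ($g{\left(z \right)} = \left(z^{2} + \left(\left(z^{2} - 146 z\right) + 1493\right) z\right) + \left(8 + 2 \left(-5\right)\right) = \left(z^{2} + \left(1493 + z^{2} - 146 z\right) z\right) + \left(8 - 10\right) = \left(z^{2} + z \left(1493 + z^{2} - 146 z\right)\right) - 2 = -2 + z^{2} + z \left(1493 + z^{2} - 146 z\right)$)
$\left(-584683 - 2833302\right) + g{\left(R{\left(26 \right)} \right)} = \left(-584683 - 2833302\right) + \left(-2 + \left(26^{2}\right)^{3} - 145 \left(26^{2}\right)^{2} + 1493 \cdot 26^{2}\right) = -3417985 + \left(-2 + 676^{3} - 145 \cdot 676^{2} + 1493 \cdot 676\right) = -3417985 + \left(-2 + 308915776 - 66261520 + 1009268\right) = -3417985 + 243663522 = 240245537$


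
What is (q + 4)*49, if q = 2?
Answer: 294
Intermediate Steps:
(q + 4)*49 = (2 + 4)*49 = 6*49 = 294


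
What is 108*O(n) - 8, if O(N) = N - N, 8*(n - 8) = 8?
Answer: -8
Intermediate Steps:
n = 9 (n = 8 + (⅛)*8 = 8 + 1 = 9)
O(N) = 0
108*O(n) - 8 = 108*0 - 8 = 0 - 8 = -8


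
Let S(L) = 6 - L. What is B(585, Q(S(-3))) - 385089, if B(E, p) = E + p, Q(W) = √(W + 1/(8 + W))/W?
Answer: -384504 + √2618/153 ≈ -3.8450e+5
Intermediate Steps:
Q(W) = √(W + 1/(8 + W))/W
B(585, Q(S(-3))) - 385089 = (585 + √((1 + (6 - 1*(-3))*(8 + (6 - 1*(-3))))/(8 + (6 - 1*(-3))))/(6 - 1*(-3))) - 385089 = (585 + √((1 + (6 + 3)*(8 + (6 + 3)))/(8 + (6 + 3)))/(6 + 3)) - 385089 = (585 + √((1 + 9*(8 + 9))/(8 + 9))/9) - 385089 = (585 + √((1 + 9*17)/17)/9) - 385089 = (585 + √((1 + 153)/17)/9) - 385089 = (585 + √((1/17)*154)/9) - 385089 = (585 + √(154/17)/9) - 385089 = (585 + (√2618/17)/9) - 385089 = (585 + √2618/153) - 385089 = -384504 + √2618/153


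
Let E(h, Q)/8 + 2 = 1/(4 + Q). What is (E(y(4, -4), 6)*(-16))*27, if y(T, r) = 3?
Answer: 32832/5 ≈ 6566.4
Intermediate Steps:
E(h, Q) = -16 + 8/(4 + Q)
(E(y(4, -4), 6)*(-16))*27 = ((8*(-7 - 2*6)/(4 + 6))*(-16))*27 = ((8*(-7 - 12)/10)*(-16))*27 = ((8*(⅒)*(-19))*(-16))*27 = -76/5*(-16)*27 = (1216/5)*27 = 32832/5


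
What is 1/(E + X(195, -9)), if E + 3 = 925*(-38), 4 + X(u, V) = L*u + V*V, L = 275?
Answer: 1/18549 ≈ 5.3911e-5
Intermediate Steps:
X(u, V) = -4 + V**2 + 275*u (X(u, V) = -4 + (275*u + V*V) = -4 + (275*u + V**2) = -4 + (V**2 + 275*u) = -4 + V**2 + 275*u)
E = -35153 (E = -3 + 925*(-38) = -3 - 35150 = -35153)
1/(E + X(195, -9)) = 1/(-35153 + (-4 + (-9)**2 + 275*195)) = 1/(-35153 + (-4 + 81 + 53625)) = 1/(-35153 + 53702) = 1/18549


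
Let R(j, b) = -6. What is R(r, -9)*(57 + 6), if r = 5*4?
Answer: -378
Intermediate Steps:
r = 20
R(r, -9)*(57 + 6) = -6*(57 + 6) = -6*63 = -378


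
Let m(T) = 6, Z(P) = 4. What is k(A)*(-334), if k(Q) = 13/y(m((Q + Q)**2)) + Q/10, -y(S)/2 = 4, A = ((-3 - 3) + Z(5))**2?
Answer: 8183/20 ≈ 409.15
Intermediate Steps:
A = 4 (A = ((-3 - 3) + 4)**2 = (-6 + 4)**2 = (-2)**2 = 4)
y(S) = -8 (y(S) = -2*4 = -8)
k(Q) = -13/8 + Q/10 (k(Q) = 13/(-8) + Q/10 = 13*(-1/8) + Q*(1/10) = -13/8 + Q/10)
k(A)*(-334) = (-13/8 + (1/10)*4)*(-334) = (-13/8 + 2/5)*(-334) = -49/40*(-334) = 8183/20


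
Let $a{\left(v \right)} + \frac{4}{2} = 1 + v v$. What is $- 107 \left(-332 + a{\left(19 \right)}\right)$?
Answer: $-2996$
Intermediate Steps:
$a{\left(v \right)} = -1 + v^{2}$ ($a{\left(v \right)} = -2 + \left(1 + v v\right) = -2 + \left(1 + v^{2}\right) = -1 + v^{2}$)
$- 107 \left(-332 + a{\left(19 \right)}\right) = - 107 \left(-332 - \left(1 - 19^{2}\right)\right) = - 107 \left(-332 + \left(-1 + 361\right)\right) = - 107 \left(-332 + 360\right) = \left(-107\right) 28 = -2996$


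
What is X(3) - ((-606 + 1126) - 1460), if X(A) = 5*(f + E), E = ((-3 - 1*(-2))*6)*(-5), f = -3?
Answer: 1075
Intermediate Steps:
E = 30 (E = ((-3 + 2)*6)*(-5) = -1*6*(-5) = -6*(-5) = 30)
X(A) = 135 (X(A) = 5*(-3 + 30) = 5*27 = 135)
X(3) - ((-606 + 1126) - 1460) = 135 - ((-606 + 1126) - 1460) = 135 - (520 - 1460) = 135 - 1*(-940) = 135 + 940 = 1075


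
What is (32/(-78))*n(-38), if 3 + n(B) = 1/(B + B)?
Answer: 916/741 ≈ 1.2362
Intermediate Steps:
n(B) = -3 + 1/(2*B) (n(B) = -3 + 1/(B + B) = -3 + 1/(2*B))
(32/(-78))*n(-38) = (32/(-78))*(-3 + (½)/(-38)) = (32*(-1/78))*(-3 + (½)*(-1/38)) = -16*(-3 - 1/76)/39 = -16/39*(-229/76) = 916/741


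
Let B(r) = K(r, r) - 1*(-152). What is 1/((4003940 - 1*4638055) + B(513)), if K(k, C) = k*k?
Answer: -1/370794 ≈ -2.6969e-6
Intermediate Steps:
K(k, C) = k²
B(r) = 152 + r² (B(r) = r² - 1*(-152) = r² + 152 = 152 + r²)
1/((4003940 - 1*4638055) + B(513)) = 1/((4003940 - 1*4638055) + (152 + 513²)) = 1/((4003940 - 4638055) + (152 + 263169)) = 1/(-634115 + 263321) = 1/(-370794) = -1/370794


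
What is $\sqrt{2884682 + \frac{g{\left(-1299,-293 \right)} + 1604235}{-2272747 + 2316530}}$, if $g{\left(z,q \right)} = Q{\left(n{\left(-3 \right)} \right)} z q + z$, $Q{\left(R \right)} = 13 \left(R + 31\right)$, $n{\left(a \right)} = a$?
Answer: $\frac{\sqrt{5535930220991870}}{43783} \approx 1699.4$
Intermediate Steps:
$Q{\left(R \right)} = 403 + 13 R$ ($Q{\left(R \right)} = 13 \left(31 + R\right) = 403 + 13 R$)
$g{\left(z,q \right)} = z + 364 q z$ ($g{\left(z,q \right)} = \left(403 + 13 \left(-3\right)\right) z q + z = \left(403 - 39\right) z q + z = 364 z q + z = 364 q z + z = z + 364 q z$)
$\sqrt{2884682 + \frac{g{\left(-1299,-293 \right)} + 1604235}{-2272747 + 2316530}} = \sqrt{2884682 + \frac{- 1299 \left(1 + 364 \left(-293\right)\right) + 1604235}{-2272747 + 2316530}} = \sqrt{2884682 + \frac{- 1299 \left(1 - 106652\right) + 1604235}{43783}} = \sqrt{2884682 + \left(\left(-1299\right) \left(-106651\right) + 1604235\right) \frac{1}{43783}} = \sqrt{2884682 + \left(138539649 + 1604235\right) \frac{1}{43783}} = \sqrt{2884682 + 140143884 \cdot \frac{1}{43783}} = \sqrt{2884682 + \frac{140143884}{43783}} = \sqrt{\frac{126440175890}{43783}} = \frac{\sqrt{5535930220991870}}{43783}$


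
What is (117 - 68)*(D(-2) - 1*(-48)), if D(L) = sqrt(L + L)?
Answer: 2352 + 98*I ≈ 2352.0 + 98.0*I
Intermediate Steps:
D(L) = sqrt(2)*sqrt(L) (D(L) = sqrt(2*L) = sqrt(2)*sqrt(L))
(117 - 68)*(D(-2) - 1*(-48)) = (117 - 68)*(sqrt(2)*sqrt(-2) - 1*(-48)) = 49*(sqrt(2)*(I*sqrt(2)) + 48) = 49*(2*I + 48) = 49*(48 + 2*I) = 2352 + 98*I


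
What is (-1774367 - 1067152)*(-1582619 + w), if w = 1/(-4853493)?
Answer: 7275453888376299064/1617831 ≈ 4.4970e+12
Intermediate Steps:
w = -1/4853493 ≈ -2.0604e-7
(-1774367 - 1067152)*(-1582619 + w) = (-1774367 - 1067152)*(-1582619 - 1/4853493) = -2841519*(-7681230238168/4853493) = 7275453888376299064/1617831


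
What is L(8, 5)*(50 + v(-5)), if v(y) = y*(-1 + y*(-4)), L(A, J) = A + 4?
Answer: -540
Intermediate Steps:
L(A, J) = 4 + A
v(y) = y*(-1 - 4*y)
L(8, 5)*(50 + v(-5)) = (4 + 8)*(50 - 1*(-5)*(1 + 4*(-5))) = 12*(50 - 1*(-5)*(1 - 20)) = 12*(50 - 1*(-5)*(-19)) = 12*(50 - 95) = 12*(-45) = -540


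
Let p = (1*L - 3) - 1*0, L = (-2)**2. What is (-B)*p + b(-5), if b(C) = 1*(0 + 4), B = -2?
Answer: 6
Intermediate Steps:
L = 4
p = 1 (p = (1*4 - 3) - 1*0 = (4 - 3) + 0 = 1 + 0 = 1)
b(C) = 4 (b(C) = 1*4 = 4)
(-B)*p + b(-5) = -1*(-2)*1 + 4 = 2*1 + 4 = 2 + 4 = 6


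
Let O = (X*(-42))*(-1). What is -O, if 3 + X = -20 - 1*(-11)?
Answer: 504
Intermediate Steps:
X = -12 (X = -3 + (-20 - 1*(-11)) = -3 + (-20 + 11) = -3 - 9 = -12)
O = -504 (O = -12*(-42)*(-1) = 504*(-1) = -504)
-O = -1*(-504) = 504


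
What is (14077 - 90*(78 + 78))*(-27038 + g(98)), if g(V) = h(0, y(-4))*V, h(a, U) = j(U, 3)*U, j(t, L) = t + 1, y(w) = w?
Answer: -956894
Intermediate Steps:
j(t, L) = 1 + t
h(a, U) = U*(1 + U) (h(a, U) = (1 + U)*U = U*(1 + U))
g(V) = 12*V (g(V) = (-4*(1 - 4))*V = (-4*(-3))*V = 12*V)
(14077 - 90*(78 + 78))*(-27038 + g(98)) = (14077 - 90*(78 + 78))*(-27038 + 12*98) = (14077 - 90*156)*(-27038 + 1176) = (14077 - 14040)*(-25862) = 37*(-25862) = -956894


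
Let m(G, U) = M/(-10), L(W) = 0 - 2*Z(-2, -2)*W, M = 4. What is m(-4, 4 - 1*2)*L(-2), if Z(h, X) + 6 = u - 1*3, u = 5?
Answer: 32/5 ≈ 6.4000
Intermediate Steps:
Z(h, X) = -4 (Z(h, X) = -6 + (5 - 1*3) = -6 + (5 - 3) = -6 + 2 = -4)
L(W) = 8*W (L(W) = 0 - 2*(-4)*W = 0 - (-8)*W = 0 + 8*W = 8*W)
m(G, U) = -⅖ (m(G, U) = 4/(-10) = 4*(-⅒) = -⅖)
m(-4, 4 - 1*2)*L(-2) = -16*(-2)/5 = -⅖*(-16) = 32/5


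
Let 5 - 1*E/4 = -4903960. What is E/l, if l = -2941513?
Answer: -19615860/2941513 ≈ -6.6686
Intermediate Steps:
E = 19615860 (E = 20 - 4*(-4903960) = 20 + 19615840 = 19615860)
E/l = 19615860/(-2941513) = 19615860*(-1/2941513) = -19615860/2941513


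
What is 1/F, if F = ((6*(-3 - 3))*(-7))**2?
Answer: 1/63504 ≈ 1.5747e-5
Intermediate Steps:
F = 63504 (F = ((6*(-6))*(-7))**2 = (-36*(-7))**2 = 252**2 = 63504)
1/F = 1/63504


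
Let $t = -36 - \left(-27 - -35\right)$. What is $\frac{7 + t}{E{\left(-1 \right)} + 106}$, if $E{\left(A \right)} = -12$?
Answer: $- \frac{37}{94} \approx -0.39362$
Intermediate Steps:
$t = -44$ ($t = -36 - \left(-27 + 35\right) = -36 - 8 = -44$)
$\frac{7 + t}{E{\left(-1 \right)} + 106} = \frac{7 - 44}{-12 + 106} = \frac{1}{94} \left(-37\right) = - \frac{37}{94}$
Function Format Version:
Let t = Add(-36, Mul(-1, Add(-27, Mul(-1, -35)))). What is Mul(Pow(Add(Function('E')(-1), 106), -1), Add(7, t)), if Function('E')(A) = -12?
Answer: Rational(-37, 94) ≈ -0.39362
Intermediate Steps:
t = -44 (t = Add(-36, Mul(-1, Add(-27, 35))) = Add(-36, Mul(-1, 8)) = Add(-36, -8) = -44)
Mul(Pow(Add(Function('E')(-1), 106), -1), Add(7, t)) = Mul(Pow(Add(-12, 106), -1), Add(7, -44)) = Mul(Pow(94, -1), -37) = Mul(Rational(1, 94), -37) = Rational(-37, 94)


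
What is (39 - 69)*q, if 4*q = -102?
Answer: 765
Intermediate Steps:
q = -51/2 (q = (¼)*(-102) = -51/2 ≈ -25.500)
(39 - 69)*q = (39 - 69)*(-51/2) = -30*(-51/2) = 765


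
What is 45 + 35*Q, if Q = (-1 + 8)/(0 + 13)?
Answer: 830/13 ≈ 63.846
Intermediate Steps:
Q = 7/13 ≈ 0.53846
45 + 35*Q = 45 + 35*(7/13) = 45 + 245/13 = 830/13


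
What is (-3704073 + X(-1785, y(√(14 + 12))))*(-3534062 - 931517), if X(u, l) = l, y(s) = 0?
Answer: 16540830603267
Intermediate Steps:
(-3704073 + X(-1785, y(√(14 + 12))))*(-3534062 - 931517) = (-3704073 + 0)*(-3534062 - 931517) = -3704073*(-4465579) = 16540830603267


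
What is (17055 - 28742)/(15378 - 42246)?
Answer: 11687/26868 ≈ 0.43498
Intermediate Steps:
(17055 - 28742)/(15378 - 42246) = -11687/(-26868) = -11687*(-1/26868) = 11687/26868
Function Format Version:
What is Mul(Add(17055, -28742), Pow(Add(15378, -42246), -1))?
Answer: Rational(11687, 26868) ≈ 0.43498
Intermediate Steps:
Mul(Add(17055, -28742), Pow(Add(15378, -42246), -1)) = Mul(-11687, Pow(-26868, -1)) = Mul(-11687, Rational(-1, 26868)) = Rational(11687, 26868)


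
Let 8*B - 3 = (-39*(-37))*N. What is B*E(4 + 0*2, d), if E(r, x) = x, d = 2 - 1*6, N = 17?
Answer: -12267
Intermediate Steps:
d = -4 (d = 2 - 6 = -4)
B = 12267/4 (B = 3/8 + (-39*(-37)*17)/8 = 3/8 + (1443*17)/8 = 3/8 + (⅛)*24531 = 3/8 + 24531/8 = 12267/4 ≈ 3066.8)
B*E(4 + 0*2, d) = (12267/4)*(-4) = -12267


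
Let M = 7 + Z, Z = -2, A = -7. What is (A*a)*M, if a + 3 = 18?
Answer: -525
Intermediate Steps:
a = 15 (a = -3 + 18 = 15)
M = 5 (M = 7 - 2 = 5)
(A*a)*M = -7*15*5 = -105*5 = -525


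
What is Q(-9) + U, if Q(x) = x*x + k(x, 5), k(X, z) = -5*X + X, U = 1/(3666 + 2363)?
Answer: 705394/6029 ≈ 117.00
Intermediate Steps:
U = 1/6029 ≈ 0.00016587
k(X, z) = -4*X
Q(x) = x² - 4*x (Q(x) = x*x - 4*x = x² - 4*x)
Q(-9) + U = -9*(-4 - 9) + 1/6029 = -9*(-13) + 1/6029 = 117 + 1/6029 = 705394/6029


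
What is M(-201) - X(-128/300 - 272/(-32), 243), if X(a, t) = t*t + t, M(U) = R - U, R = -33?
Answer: -59124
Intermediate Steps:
M(U) = -33 - U
X(a, t) = t + t**2 (X(a, t) = t**2 + t = t + t**2)
M(-201) - X(-128/300 - 272/(-32), 243) = (-33 - 1*(-201)) - 243*(1 + 243) = (-33 + 201) - 243*244 = 168 - 1*59292 = 168 - 59292 = -59124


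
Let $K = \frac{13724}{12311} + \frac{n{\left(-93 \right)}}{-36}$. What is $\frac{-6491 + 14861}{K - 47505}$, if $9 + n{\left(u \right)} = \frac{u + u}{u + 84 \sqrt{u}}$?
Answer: $- \frac{186109274639774446398360}{1056256538698387608064279} + \frac{2557423481296320 i \sqrt{93}}{1056256538698387608064279} \approx -0.1762 + 2.3349 \cdot 10^{-8} i$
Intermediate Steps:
$n{\left(u \right)} = -9 + \frac{2 u}{u + 84 \sqrt{u}}$ ($n{\left(u \right)} = -9 + \frac{u + u}{u + 84 \sqrt{u}} = -9 + \frac{2 u}{u + 84 \sqrt{u}}$)
$K = \frac{13724}{12311} - \frac{7 \left(93 - 108 i \sqrt{93}\right)}{36 \left(-93 + 84 i \sqrt{93}\right)}$ ($K = \frac{13724}{12311} + \frac{7 \frac{1}{-93 + 84 \sqrt{-93}} \left(\left(-1\right) \left(-93\right) - 108 \sqrt{-93}\right)}{-36} = 13724 \cdot \frac{1}{12311} + \frac{7 \left(93 - 108 i \sqrt{93}\right)}{-93 + 84 i \sqrt{93}} \left(- \frac{1}{36}\right) = \frac{13724}{12311} + \frac{7 \left(93 - 108 i \sqrt{93}\right)}{-93 + 84 i \sqrt{93}} \left(- \frac{1}{36}\right) = \frac{13724}{12311} - \frac{7 \left(93 - 108 i \sqrt{93}\right)}{36 \left(-93 + 84 i \sqrt{93}\right)} \approx 1.3641 - 0.0062951 i$)
$\frac{-6491 + 14861}{K - 47505} = \frac{-6491 + 14861}{\left(\frac{1440625247}{1056136068} - \frac{14 i \sqrt{93}}{21447}\right) - 47505} = \frac{8370}{- \frac{50170303285093}{1056136068} - \frac{14 i \sqrt{93}}{21447}}$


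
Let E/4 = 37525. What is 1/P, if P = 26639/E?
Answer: 150100/26639 ≈ 5.6346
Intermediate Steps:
E = 150100 (E = 4*37525 = 150100)
P = 26639/150100 ≈ 0.17747
1/P = 1/(26639/150100) = 150100/26639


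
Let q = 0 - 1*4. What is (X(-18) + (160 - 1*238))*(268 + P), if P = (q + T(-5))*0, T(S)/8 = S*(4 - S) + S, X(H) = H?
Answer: -25728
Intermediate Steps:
T(S) = 8*S + 8*S*(4 - S) (T(S) = 8*(S*(4 - S) + S) = 8*(S + S*(4 - S)) = 8*S + 8*S*(4 - S))
q = -4 (q = 0 - 4 = -4)
P = 0 (P = (-4 + 8*(-5)*(5 - 1*(-5)))*0 = (-4 + 8*(-5)*(5 + 5))*0 = (-4 + 8*(-5)*10)*0 = (-4 - 400)*0 = -404*0 = 0)
(X(-18) + (160 - 1*238))*(268 + P) = (-18 + (160 - 1*238))*(268 + 0) = (-18 + (160 - 238))*268 = (-18 - 78)*268 = -96*268 = -25728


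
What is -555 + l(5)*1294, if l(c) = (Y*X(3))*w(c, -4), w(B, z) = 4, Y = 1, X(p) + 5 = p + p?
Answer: 4621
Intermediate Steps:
X(p) = -5 + 2*p (X(p) = -5 + (p + p) = -5 + 2*p)
l(c) = 4 (l(c) = (1*(-5 + 2*3))*4 = (1*(-5 + 6))*4 = (1*1)*4 = 1*4 = 4)
-555 + l(5)*1294 = -555 + 4*1294 = -555 + 5176 = 4621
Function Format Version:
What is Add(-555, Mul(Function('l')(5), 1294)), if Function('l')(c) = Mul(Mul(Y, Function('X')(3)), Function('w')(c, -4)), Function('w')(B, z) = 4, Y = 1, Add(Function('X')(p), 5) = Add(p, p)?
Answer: 4621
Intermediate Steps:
Function('X')(p) = Add(-5, Mul(2, p)) (Function('X')(p) = Add(-5, Add(p, p)) = Add(-5, Mul(2, p)))
Function('l')(c) = 4 (Function('l')(c) = Mul(Mul(1, Add(-5, Mul(2, 3))), 4) = Mul(Mul(1, Add(-5, 6)), 4) = Mul(Mul(1, 1), 4) = Mul(1, 4) = 4)
Add(-555, Mul(Function('l')(5), 1294)) = Add(-555, Mul(4, 1294)) = Add(-555, 5176) = 4621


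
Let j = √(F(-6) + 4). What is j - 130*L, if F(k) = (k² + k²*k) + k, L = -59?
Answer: 7670 + I*√182 ≈ 7670.0 + 13.491*I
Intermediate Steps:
F(k) = k + k² + k³ (F(k) = (k² + k³) + k = k + k² + k³)
j = I*√182 (j = √(-6*(1 - 6 + (-6)²) + 4) = √(-6*(1 - 6 + 36) + 4) = √(-6*31 + 4) = √(-186 + 4) = √(-182) = I*√182 ≈ 13.491*I)
j - 130*L = I*√182 - 130*(-59) = I*√182 + 7670 = 7670 + I*√182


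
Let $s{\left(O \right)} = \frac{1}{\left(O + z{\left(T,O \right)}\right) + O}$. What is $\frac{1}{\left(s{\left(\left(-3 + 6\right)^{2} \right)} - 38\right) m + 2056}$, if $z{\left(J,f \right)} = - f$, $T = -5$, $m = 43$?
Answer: $\frac{9}{3841} \approx 0.0023431$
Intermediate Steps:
$s{\left(O \right)} = \frac{1}{O}$ ($s{\left(O \right)} = \frac{1}{\left(O - O\right) + O} = \frac{1}{0 + O} = \frac{1}{O}$)
$\frac{1}{\left(s{\left(\left(-3 + 6\right)^{2} \right)} - 38\right) m + 2056} = \frac{1}{\left(\frac{1}{\left(-3 + 6\right)^{2}} - 38\right) 43 + 2056} = \frac{1}{\left(\frac{1}{3^{2}} - 38\right) 43 + 2056} = \frac{1}{\left(\frac{1}{9} - 38\right) 43 + 2056} = \frac{1}{\left(- \frac{341}{9}\right) 43 + 2056} = \frac{1}{- \frac{14663}{9} + 2056} = \frac{1}{\frac{3841}{9}} = \frac{9}{3841}$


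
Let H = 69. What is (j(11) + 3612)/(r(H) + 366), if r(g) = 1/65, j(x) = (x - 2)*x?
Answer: 241215/23791 ≈ 10.139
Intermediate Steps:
j(x) = x*(-2 + x) (j(x) = (-2 + x)*x = x*(-2 + x))
r(g) = 1/65
(j(11) + 3612)/(r(H) + 366) = (11*(-2 + 11) + 3612)/(1/65 + 366) = (11*9 + 3612)/(23791/65) = (99 + 3612)*(65/23791) = 3711*(65/23791) = 241215/23791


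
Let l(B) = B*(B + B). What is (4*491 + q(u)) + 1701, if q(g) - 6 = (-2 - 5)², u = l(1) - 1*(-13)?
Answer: 3720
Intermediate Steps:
l(B) = 2*B² (l(B) = B*(2*B) = 2*B²)
u = 15 (u = 2*1² - 1*(-13) = 2*1 + 13 = 2 + 13 = 15)
q(g) = 55 (q(g) = 6 + (-2 - 5)² = 6 + (-7)² = 6 + 49 = 55)
(4*491 + q(u)) + 1701 = (4*491 + 55) + 1701 = (1964 + 55) + 1701 = 2019 + 1701 = 3720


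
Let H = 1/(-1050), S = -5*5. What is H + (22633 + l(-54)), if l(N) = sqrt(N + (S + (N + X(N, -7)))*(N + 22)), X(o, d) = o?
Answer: 23764649/1050 + sqrt(4202) ≈ 22698.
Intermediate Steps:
S = -25
l(N) = sqrt(N + (-25 + 2*N)*(22 + N)) (l(N) = sqrt(N + (-25 + (N + N))*(N + 22)) = sqrt(N + (-25 + 2*N)*(22 + N)))
H = -1/1050 ≈ -0.00095238
H + (22633 + l(-54)) = -1/1050 + (22633 + sqrt(-550 + 2*(-54)**2 + 20*(-54))) = -1/1050 + (22633 + sqrt(-550 + 2*2916 - 1080)) = -1/1050 + (22633 + sqrt(-550 + 5832 - 1080)) = -1/1050 + (22633 + sqrt(4202)) = 23764649/1050 + sqrt(4202)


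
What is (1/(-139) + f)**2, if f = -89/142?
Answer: 156575169/389588644 ≈ 0.40190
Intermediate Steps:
f = -89/142 (f = -89*1/142 = -89/142 ≈ -0.62676)
(1/(-139) + f)**2 = (1/(-139) - 89/142)**2 = (-1/139 - 89/142)**2 = (-12513/19738)**2 = 156575169/389588644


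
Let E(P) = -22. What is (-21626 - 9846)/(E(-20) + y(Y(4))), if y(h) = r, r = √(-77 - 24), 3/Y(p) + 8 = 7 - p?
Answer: 692384/585 + 31472*I*√101/585 ≈ 1183.6 + 540.67*I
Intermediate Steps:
Y(p) = 3/(-1 - p) (Y(p) = 3/(-8 + (7 - p)) = 3/(-1 - p))
r = I*√101 (r = √(-101) = I*√101 ≈ 10.05*I)
y(h) = I*√101
(-21626 - 9846)/(E(-20) + y(Y(4))) = (-21626 - 9846)/(-22 + I*√101) = -31472/(-22 + I*√101)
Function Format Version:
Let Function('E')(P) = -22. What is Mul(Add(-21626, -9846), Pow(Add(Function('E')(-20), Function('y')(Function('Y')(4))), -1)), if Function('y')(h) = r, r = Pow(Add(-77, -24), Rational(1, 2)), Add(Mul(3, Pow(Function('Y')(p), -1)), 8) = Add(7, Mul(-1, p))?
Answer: Add(Rational(692384, 585), Mul(Rational(31472, 585), I, Pow(101, Rational(1, 2)))) ≈ Add(1183.6, Mul(540.67, I))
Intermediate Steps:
Function('Y')(p) = Mul(3, Pow(Add(-1, Mul(-1, p)), -1)) (Function('Y')(p) = Mul(3, Pow(Add(-8, Add(7, Mul(-1, p))), -1)) = Mul(3, Pow(Add(-1, Mul(-1, p)), -1)))
r = Mul(I, Pow(101, Rational(1, 2))) (r = Pow(-101, Rational(1, 2)) = Mul(I, Pow(101, Rational(1, 2))) ≈ Mul(10.050, I))
Function('y')(h) = Mul(I, Pow(101, Rational(1, 2)))
Mul(Add(-21626, -9846), Pow(Add(Function('E')(-20), Function('y')(Function('Y')(4))), -1)) = Mul(Add(-21626, -9846), Pow(Add(-22, Mul(I, Pow(101, Rational(1, 2)))), -1)) = Mul(-31472, Pow(Add(-22, Mul(I, Pow(101, Rational(1, 2)))), -1))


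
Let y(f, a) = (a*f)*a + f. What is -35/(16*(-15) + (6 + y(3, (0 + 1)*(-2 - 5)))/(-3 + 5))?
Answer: 35/162 ≈ 0.21605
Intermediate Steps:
y(f, a) = f + f*a**2 (y(f, a) = f*a**2 + f = f + f*a**2)
-35/(16*(-15) + (6 + y(3, (0 + 1)*(-2 - 5)))/(-3 + 5)) = -35/(16*(-15) + (6 + 3*(1 + ((0 + 1)*(-2 - 5))**2))/(-3 + 5)) = -35/(-240 + (6 + 3*(1 + (1*(-7))**2))/2) = -35/(-240 + (6 + 3*(1 + (-7)**2))*(1/2)) = -35/(-240 + (6 + 3*(1 + 49))*(1/2)) = -35/(-240 + (6 + 3*50)*(1/2)) = -35/(-240 + (6 + 150)*(1/2)) = -35/(-240 + 156*(1/2)) = -35/(-240 + 78) = -35/(-162) = -35*(-1/162) = 35/162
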